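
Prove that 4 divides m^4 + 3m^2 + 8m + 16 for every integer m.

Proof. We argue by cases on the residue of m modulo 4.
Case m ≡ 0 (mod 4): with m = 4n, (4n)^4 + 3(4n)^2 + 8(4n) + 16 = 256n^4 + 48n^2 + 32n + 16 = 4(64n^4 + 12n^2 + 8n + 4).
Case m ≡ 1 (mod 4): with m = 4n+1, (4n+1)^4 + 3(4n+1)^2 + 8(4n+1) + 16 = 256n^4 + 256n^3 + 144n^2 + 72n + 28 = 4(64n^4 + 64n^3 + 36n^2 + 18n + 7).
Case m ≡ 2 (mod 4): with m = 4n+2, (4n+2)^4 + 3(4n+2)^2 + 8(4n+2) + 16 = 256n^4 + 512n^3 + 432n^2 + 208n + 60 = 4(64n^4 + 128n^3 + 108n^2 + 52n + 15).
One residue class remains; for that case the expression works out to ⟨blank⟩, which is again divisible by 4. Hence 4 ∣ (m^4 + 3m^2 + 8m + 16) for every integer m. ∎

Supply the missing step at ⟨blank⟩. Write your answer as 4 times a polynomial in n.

4(64n^4 + 192n^3 + 228n^2 + 134n + 37)

Only m ≡ 3 (mod 4) is unaccounted for. Put m = 4n+3:
(4n+3)^4 + 3(4n+3)^2 + 8(4n+3) + 16 expands to 256n^4 + 768n^3 + 912n^2 + 536n + 148,
and factoring out 4 leaves 4(64n^4 + 192n^3 + 228n^2 + 134n + 37).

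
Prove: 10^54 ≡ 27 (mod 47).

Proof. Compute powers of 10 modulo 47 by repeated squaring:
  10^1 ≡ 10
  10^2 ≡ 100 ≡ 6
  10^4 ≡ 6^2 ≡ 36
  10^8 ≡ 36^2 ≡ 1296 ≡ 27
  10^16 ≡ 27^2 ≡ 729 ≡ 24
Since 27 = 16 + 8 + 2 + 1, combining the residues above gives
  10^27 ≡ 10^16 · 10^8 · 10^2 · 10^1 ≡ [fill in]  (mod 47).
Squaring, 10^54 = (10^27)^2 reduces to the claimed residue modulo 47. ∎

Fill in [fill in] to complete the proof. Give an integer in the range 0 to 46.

11

Multiply the listed residues: 24 · 27 · 6 · 10 = 648 → 3888 → 38880.
Reducing modulo 47: 38880 = 827·47 + 11, so 10^27 ≡ 11.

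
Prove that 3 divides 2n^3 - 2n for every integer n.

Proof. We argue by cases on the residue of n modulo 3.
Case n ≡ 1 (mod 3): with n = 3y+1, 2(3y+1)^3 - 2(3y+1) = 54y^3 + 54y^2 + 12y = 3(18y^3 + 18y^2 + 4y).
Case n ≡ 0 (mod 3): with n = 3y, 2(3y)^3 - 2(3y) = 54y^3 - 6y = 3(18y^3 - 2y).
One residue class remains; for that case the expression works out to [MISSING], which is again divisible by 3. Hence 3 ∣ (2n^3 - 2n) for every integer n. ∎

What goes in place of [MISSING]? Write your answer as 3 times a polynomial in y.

The residues treated are {1, 0}, so the missing case is n ≡ 2 (mod 3); write n = 3y+2.
Then 2(3y+2)^3 - 2(3y+2) = 54y^3 + 108y^2 + 66y + 12 = 3(18y^3 + 36y^2 + 22y + 4).

3(18y^3 + 36y^2 + 22y + 4)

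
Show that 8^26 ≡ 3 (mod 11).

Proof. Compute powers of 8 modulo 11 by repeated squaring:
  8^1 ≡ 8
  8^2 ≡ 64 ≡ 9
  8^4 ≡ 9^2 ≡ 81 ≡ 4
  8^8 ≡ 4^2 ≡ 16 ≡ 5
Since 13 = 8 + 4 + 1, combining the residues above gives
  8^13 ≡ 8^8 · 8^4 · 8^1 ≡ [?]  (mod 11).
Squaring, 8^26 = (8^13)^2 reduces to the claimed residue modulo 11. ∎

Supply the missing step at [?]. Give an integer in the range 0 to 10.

Multiply the listed residues: 5 · 4 · 8 = 20 → 160.
Reducing modulo 11: 160 = 14·11 + 6, so 8^13 ≡ 6.

6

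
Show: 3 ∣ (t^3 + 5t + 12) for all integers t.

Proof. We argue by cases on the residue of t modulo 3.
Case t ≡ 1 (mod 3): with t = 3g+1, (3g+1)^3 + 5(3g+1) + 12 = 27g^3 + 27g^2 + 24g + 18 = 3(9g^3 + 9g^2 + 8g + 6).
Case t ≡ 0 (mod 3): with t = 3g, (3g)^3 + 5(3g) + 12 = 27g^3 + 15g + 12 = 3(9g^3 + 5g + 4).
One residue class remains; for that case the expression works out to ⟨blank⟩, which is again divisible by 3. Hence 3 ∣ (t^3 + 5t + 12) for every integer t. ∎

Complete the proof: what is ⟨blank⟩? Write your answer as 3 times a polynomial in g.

3(9g^3 + 18g^2 + 17g + 10)

The residues treated are {1, 0}, so the missing case is t ≡ 2 (mod 3); write t = 3g+2.
Then (3g+2)^3 + 5(3g+2) + 12 = 27g^3 + 54g^2 + 51g + 30 = 3(9g^3 + 18g^2 + 17g + 10).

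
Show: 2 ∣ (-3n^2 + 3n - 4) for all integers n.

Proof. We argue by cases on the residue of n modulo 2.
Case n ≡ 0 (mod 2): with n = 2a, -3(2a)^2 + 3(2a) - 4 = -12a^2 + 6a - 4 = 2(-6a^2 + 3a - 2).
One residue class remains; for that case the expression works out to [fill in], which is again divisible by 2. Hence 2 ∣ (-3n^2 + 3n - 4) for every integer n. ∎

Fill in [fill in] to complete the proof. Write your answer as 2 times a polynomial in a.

Only n ≡ 1 (mod 2) is unaccounted for. Put n = 2a+1:
-3(2a+1)^2 + 3(2a+1) - 4 expands to -12a^2 - 6a - 4,
and factoring out 2 leaves 2(-6a^2 - 3a - 2).

2(-6a^2 - 3a - 2)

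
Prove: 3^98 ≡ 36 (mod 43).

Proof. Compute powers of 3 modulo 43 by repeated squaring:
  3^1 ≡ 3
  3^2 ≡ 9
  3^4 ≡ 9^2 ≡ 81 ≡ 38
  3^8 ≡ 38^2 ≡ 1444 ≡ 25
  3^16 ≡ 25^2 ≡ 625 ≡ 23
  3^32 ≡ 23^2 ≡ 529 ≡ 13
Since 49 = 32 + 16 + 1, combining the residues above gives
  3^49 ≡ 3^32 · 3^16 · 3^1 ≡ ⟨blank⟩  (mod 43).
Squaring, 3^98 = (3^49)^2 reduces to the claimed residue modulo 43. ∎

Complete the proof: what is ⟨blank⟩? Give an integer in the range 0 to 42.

37

Multiply the listed residues: 13 · 23 · 3 = 299 → 897.
Reducing modulo 43: 897 = 20·43 + 37, so 3^49 ≡ 37.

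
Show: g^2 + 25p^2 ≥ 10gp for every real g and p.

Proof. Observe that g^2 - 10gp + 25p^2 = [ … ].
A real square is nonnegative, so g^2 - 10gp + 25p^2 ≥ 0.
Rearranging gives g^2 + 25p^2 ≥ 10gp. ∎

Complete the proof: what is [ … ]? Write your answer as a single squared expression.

g^2 - 10gp + 25p^2 is a perfect-square trinomial: the outer terms are (g)^2 and (5p)^2, and the cross term is -2·g·5p.
So g^2 - 10gp + 25p^2 = (g - 5p)^2 ≥ 0.

(g - 5p)^2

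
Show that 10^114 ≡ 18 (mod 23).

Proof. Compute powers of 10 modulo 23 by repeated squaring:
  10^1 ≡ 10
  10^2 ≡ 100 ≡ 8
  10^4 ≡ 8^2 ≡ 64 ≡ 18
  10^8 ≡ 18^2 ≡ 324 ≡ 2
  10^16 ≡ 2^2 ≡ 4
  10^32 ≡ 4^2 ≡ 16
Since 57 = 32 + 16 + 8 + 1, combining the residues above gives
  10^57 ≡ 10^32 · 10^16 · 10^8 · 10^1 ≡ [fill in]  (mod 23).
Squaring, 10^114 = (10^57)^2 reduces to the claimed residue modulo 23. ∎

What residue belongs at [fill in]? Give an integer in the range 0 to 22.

15

Multiply the listed residues: 16 · 4 · 2 · 10 = 64 → 128 → 1280.
Reducing modulo 23: 1280 = 55·23 + 15, so 10^57 ≡ 15.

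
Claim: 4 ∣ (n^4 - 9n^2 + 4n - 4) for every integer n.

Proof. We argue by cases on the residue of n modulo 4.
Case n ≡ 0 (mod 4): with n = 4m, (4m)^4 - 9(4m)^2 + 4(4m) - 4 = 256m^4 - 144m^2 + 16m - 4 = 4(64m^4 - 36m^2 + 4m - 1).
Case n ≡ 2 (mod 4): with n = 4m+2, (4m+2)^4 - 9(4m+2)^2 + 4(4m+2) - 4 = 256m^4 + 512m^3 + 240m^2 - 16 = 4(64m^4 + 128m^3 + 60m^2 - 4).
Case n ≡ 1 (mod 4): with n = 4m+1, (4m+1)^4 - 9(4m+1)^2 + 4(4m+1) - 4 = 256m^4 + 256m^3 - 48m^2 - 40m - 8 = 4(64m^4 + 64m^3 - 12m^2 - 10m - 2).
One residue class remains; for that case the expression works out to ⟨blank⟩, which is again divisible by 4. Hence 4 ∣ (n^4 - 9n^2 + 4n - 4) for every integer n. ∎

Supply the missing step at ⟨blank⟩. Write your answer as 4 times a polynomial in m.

4(64m^4 + 192m^3 + 180m^2 + 58m + 2)

The residues treated are {0, 2, 1}, so the missing case is n ≡ 3 (mod 4); write n = 4m+3.
Then (4m+3)^4 - 9(4m+3)^2 + 4(4m+3) - 4 = 256m^4 + 768m^3 + 720m^2 + 232m + 8 = 4(64m^4 + 192m^3 + 180m^2 + 58m + 2).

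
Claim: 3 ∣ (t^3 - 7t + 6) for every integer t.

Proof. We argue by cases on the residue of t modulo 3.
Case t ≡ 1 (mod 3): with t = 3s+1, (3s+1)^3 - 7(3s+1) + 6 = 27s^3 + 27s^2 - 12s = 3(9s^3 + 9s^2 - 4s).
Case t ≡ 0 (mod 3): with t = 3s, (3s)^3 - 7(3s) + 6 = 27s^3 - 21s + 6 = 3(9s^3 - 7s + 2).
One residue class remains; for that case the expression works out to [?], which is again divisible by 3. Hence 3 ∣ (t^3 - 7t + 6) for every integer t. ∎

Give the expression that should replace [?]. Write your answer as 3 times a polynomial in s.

3(9s^3 + 18s^2 + 5s)

The residues treated are {1, 0}, so the missing case is t ≡ 2 (mod 3); write t = 3s+2.
Then (3s+2)^3 - 7(3s+2) + 6 = 27s^3 + 54s^2 + 15s = 3(9s^3 + 18s^2 + 5s).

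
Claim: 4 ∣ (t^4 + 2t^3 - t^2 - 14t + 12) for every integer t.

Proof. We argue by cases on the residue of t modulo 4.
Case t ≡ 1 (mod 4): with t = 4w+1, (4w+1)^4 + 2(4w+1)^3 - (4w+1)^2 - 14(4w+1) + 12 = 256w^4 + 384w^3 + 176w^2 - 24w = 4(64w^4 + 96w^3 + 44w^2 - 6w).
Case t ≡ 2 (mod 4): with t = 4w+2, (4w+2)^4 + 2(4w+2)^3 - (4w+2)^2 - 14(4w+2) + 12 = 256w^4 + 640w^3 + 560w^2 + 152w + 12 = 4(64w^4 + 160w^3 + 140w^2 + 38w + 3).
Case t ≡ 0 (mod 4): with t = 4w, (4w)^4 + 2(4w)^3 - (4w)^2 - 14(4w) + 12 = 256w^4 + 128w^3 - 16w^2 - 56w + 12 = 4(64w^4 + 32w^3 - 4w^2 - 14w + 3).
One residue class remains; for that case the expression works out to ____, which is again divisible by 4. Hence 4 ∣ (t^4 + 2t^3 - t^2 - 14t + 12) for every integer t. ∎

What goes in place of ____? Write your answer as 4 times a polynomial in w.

The residues treated are {1, 2, 0}, so the missing case is t ≡ 3 (mod 4); write t = 4w+3.
Then (4w+3)^4 + 2(4w+3)^3 - (4w+3)^2 - 14(4w+3) + 12 = 256w^4 + 896w^3 + 1136w^2 + 568w + 96 = 4(64w^4 + 224w^3 + 284w^2 + 142w + 24).

4(64w^4 + 224w^3 + 284w^2 + 142w + 24)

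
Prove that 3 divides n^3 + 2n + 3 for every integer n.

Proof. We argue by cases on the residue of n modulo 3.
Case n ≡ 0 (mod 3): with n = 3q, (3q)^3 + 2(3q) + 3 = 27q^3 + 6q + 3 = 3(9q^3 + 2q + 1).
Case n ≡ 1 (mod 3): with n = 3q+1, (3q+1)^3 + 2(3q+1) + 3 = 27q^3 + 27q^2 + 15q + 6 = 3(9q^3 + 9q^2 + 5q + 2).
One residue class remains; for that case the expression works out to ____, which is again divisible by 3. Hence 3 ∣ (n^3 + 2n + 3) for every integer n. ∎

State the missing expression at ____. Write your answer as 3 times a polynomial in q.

The residues treated are {0, 1}, so the missing case is n ≡ 2 (mod 3); write n = 3q+2.
Then (3q+2)^3 + 2(3q+2) + 3 = 27q^3 + 54q^2 + 42q + 15 = 3(9q^3 + 18q^2 + 14q + 5).

3(9q^3 + 18q^2 + 14q + 5)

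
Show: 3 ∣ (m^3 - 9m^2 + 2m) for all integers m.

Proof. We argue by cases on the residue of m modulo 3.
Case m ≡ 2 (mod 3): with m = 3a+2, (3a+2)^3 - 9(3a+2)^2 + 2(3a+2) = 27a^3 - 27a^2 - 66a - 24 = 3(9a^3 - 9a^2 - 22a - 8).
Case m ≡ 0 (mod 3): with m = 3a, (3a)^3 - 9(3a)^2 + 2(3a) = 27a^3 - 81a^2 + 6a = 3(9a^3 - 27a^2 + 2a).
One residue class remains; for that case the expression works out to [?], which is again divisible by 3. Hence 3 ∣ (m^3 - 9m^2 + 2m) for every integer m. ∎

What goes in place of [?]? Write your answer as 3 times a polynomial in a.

3(9a^3 - 18a^2 - 13a - 2)

Only m ≡ 1 (mod 3) is unaccounted for. Put m = 3a+1:
(3a+1)^3 - 9(3a+1)^2 + 2(3a+1) expands to 27a^3 - 54a^2 - 39a - 6,
and factoring out 3 leaves 3(9a^3 - 18a^2 - 13a - 2).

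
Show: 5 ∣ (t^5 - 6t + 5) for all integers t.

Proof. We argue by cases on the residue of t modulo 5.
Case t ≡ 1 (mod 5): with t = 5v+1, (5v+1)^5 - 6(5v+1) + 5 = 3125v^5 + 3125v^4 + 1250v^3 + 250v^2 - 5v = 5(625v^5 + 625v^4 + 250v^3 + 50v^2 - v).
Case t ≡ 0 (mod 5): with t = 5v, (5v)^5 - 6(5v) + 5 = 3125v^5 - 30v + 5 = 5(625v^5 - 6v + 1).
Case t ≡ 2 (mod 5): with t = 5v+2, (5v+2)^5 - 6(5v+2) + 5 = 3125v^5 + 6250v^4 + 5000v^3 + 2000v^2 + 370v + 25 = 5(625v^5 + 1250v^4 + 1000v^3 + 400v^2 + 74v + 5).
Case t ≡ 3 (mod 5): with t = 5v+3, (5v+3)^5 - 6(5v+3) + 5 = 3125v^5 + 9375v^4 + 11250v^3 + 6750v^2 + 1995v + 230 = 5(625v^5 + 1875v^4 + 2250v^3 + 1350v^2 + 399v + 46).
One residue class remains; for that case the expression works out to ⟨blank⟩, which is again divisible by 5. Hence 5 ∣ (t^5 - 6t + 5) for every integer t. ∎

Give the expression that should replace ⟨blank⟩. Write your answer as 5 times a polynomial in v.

The residues treated are {1, 0, 2, 3}, so the missing case is t ≡ 4 (mod 5); write t = 5v+4.
Then (5v+4)^5 - 6(5v+4) + 5 = 3125v^5 + 12500v^4 + 20000v^3 + 16000v^2 + 6370v + 1005 = 5(625v^5 + 2500v^4 + 4000v^3 + 3200v^2 + 1274v + 201).

5(625v^5 + 2500v^4 + 4000v^3 + 3200v^2 + 1274v + 201)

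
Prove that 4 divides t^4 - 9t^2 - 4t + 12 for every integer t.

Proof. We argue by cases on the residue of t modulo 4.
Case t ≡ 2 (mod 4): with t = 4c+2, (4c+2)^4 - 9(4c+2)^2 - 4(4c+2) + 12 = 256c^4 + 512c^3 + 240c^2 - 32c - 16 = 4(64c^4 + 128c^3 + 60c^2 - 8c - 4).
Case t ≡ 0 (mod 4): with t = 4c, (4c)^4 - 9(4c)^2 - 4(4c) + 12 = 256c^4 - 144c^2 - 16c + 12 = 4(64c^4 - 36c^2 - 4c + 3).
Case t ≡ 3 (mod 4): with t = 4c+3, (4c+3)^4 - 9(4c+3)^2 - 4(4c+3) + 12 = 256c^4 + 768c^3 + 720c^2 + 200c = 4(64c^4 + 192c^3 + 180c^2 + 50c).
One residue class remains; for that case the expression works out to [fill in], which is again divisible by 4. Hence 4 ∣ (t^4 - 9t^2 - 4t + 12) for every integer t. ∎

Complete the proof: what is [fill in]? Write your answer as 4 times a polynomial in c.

The residues treated are {2, 0, 3}, so the missing case is t ≡ 1 (mod 4); write t = 4c+1.
Then (4c+1)^4 - 9(4c+1)^2 - 4(4c+1) + 12 = 256c^4 + 256c^3 - 48c^2 - 72c = 4(64c^4 + 64c^3 - 12c^2 - 18c).

4(64c^4 + 64c^3 - 12c^2 - 18c)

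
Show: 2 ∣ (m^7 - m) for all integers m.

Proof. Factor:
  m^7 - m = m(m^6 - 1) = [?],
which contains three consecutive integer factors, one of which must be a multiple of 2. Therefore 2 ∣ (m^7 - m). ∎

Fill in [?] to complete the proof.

m^6 - 1 = (m^2 - 1)(m^4 + m^2 + 1), and m^2 - 1 = (m-1)(m+1).
So m(m^6 - 1) = (m - 1)m(m + 1)(m^4 + m^2 + 1).

(m - 1)m(m + 1)(m^4 + m^2 + 1)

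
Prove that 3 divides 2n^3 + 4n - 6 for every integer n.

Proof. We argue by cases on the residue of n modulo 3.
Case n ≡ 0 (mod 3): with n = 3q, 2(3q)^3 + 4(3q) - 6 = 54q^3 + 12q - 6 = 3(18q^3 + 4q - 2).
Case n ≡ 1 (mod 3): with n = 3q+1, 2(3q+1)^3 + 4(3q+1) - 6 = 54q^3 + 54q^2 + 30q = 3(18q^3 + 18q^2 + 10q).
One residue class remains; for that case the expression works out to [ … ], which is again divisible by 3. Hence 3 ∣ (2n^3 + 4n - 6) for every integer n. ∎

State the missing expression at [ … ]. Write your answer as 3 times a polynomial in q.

3(18q^3 + 36q^2 + 28q + 6)

Only n ≡ 2 (mod 3) is unaccounted for. Put n = 3q+2:
2(3q+2)^3 + 4(3q+2) - 6 expands to 54q^3 + 108q^2 + 84q + 18,
and factoring out 3 leaves 3(18q^3 + 36q^2 + 28q + 6).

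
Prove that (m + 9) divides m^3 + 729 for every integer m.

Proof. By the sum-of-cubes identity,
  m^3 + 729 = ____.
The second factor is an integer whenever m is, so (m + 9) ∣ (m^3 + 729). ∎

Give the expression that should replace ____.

Polynomial division of m^3 + 729 by m + 9 leaves remainder 0 and quotient m^2 - 9m + 81.
Hence m^3 + 729 = (m + 9)(m^2 - 9m + 81).

(m + 9)(m^2 - 9m + 81)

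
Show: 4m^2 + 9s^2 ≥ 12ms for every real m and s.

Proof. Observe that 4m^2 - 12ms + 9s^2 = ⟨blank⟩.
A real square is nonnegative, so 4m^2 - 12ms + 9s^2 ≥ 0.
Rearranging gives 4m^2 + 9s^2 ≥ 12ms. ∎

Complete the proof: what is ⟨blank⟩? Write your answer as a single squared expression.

(2m - 3s)^2

The leading and trailing coefficients are 2^2 and 3^2, and 12 = 2·2·3, so the trinomial is (2m - 3s)^2.
Hence 4m^2 - 12ms + 9s^2 ≥ 0.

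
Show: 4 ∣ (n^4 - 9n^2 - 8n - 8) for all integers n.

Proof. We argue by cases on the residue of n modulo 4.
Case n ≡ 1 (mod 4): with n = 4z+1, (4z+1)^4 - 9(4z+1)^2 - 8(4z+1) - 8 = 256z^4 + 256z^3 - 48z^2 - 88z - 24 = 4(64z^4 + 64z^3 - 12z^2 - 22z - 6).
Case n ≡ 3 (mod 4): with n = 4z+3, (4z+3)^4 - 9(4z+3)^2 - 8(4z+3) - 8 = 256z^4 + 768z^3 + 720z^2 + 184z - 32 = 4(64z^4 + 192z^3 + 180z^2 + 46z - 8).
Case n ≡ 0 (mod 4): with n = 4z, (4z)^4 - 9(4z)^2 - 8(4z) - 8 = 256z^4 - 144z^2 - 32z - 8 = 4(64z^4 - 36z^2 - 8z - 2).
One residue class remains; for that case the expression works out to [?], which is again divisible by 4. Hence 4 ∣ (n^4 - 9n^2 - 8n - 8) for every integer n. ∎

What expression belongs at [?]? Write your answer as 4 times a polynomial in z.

4(64z^4 + 128z^3 + 60z^2 - 12z - 11)

The residues treated are {1, 3, 0}, so the missing case is n ≡ 2 (mod 4); write n = 4z+2.
Then (4z+2)^4 - 9(4z+2)^2 - 8(4z+2) - 8 = 256z^4 + 512z^3 + 240z^2 - 48z - 44 = 4(64z^4 + 128z^3 + 60z^2 - 12z - 11).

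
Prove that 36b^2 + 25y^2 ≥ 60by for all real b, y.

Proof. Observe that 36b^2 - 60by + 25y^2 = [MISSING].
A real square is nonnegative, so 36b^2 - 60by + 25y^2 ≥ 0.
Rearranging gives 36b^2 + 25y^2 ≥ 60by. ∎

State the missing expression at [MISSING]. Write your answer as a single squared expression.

(6b - 5y)^2

The leading and trailing coefficients are 6^2 and 5^2, and 60 = 2·6·5, so the trinomial is (6b - 5y)^2.
Hence 36b^2 - 60by + 25y^2 ≥ 0.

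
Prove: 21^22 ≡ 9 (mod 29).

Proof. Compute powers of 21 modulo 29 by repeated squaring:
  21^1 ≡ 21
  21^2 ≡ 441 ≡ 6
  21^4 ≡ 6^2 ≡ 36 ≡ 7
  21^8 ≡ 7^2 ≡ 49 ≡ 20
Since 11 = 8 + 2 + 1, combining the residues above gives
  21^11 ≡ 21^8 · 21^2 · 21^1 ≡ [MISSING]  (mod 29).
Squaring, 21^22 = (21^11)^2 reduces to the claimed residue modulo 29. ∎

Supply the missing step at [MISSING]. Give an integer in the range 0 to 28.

26

21^8 · 21^2 · 21^1 ≡ 20 · 6 · 21 = 2520.
2520 mod 29 = 26, so 21^11 ≡ 26 (mod 29).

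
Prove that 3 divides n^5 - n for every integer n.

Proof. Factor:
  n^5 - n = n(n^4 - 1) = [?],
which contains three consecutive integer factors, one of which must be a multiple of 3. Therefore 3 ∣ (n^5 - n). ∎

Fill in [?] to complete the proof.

(n - 1)n(n + 1)(n^2 + 1)

n^4 - 1 = (n^2 - 1)(n^2 + 1), and n^2 - 1 = (n-1)(n+1).
So n(n^4 - 1) = (n - 1)n(n + 1)(n^2 + 1).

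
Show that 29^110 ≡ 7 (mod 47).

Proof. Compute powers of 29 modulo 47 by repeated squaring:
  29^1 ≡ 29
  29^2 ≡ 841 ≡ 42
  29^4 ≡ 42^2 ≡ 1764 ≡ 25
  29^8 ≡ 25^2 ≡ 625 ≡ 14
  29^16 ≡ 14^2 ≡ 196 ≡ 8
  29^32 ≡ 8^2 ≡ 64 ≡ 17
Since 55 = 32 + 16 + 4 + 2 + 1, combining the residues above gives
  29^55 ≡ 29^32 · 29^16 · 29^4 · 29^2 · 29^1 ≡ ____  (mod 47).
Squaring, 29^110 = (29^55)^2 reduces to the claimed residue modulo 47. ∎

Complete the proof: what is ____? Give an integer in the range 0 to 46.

30

29^32 · 29^16 · 29^4 · 29^2 · 29^1 ≡ 17 · 8 · 25 · 42 · 29 = 4141200.
4141200 mod 47 = 30, so 29^55 ≡ 30 (mod 47).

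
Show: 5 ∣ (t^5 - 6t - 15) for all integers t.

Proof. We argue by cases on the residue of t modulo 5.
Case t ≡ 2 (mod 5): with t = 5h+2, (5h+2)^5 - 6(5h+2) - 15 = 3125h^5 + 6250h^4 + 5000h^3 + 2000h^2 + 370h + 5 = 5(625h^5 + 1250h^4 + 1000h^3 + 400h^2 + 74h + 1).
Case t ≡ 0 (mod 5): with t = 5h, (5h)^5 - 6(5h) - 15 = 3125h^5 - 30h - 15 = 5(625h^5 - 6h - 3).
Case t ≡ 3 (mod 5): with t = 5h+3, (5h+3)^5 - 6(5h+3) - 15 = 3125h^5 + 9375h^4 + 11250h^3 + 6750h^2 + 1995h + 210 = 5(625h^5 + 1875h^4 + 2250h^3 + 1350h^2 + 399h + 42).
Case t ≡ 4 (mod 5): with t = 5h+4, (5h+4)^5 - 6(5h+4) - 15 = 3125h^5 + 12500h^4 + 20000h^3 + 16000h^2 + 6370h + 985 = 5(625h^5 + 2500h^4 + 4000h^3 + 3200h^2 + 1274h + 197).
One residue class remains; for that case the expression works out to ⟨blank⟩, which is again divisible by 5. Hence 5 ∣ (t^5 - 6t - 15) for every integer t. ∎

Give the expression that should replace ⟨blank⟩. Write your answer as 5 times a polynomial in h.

5(625h^5 + 625h^4 + 250h^3 + 50h^2 - h - 4)

Only t ≡ 1 (mod 5) is unaccounted for. Put t = 5h+1:
(5h+1)^5 - 6(5h+1) - 15 expands to 3125h^5 + 3125h^4 + 1250h^3 + 250h^2 - 5h - 20,
and factoring out 5 leaves 5(625h^5 + 625h^4 + 250h^3 + 50h^2 - h - 4).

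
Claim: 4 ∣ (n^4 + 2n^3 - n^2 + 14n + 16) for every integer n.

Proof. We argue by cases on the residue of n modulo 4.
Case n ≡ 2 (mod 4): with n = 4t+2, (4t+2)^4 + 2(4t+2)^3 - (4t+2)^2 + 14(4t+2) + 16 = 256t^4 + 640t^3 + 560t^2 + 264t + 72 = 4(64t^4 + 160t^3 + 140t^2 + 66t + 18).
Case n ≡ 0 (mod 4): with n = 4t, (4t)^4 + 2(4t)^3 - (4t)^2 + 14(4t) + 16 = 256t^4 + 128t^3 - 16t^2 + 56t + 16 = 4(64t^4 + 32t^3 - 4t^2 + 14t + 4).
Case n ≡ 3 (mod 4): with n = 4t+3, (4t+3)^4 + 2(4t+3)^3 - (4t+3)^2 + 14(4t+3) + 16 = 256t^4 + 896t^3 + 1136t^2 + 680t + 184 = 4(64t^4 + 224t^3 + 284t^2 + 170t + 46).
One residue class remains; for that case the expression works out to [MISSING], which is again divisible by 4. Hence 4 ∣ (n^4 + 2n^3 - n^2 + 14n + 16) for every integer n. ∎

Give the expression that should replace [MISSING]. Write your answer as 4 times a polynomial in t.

Only n ≡ 1 (mod 4) is unaccounted for. Put n = 4t+1:
(4t+1)^4 + 2(4t+1)^3 - (4t+1)^2 + 14(4t+1) + 16 expands to 256t^4 + 384t^3 + 176t^2 + 88t + 32,
and factoring out 4 leaves 4(64t^4 + 96t^3 + 44t^2 + 22t + 8).

4(64t^4 + 96t^3 + 44t^2 + 22t + 8)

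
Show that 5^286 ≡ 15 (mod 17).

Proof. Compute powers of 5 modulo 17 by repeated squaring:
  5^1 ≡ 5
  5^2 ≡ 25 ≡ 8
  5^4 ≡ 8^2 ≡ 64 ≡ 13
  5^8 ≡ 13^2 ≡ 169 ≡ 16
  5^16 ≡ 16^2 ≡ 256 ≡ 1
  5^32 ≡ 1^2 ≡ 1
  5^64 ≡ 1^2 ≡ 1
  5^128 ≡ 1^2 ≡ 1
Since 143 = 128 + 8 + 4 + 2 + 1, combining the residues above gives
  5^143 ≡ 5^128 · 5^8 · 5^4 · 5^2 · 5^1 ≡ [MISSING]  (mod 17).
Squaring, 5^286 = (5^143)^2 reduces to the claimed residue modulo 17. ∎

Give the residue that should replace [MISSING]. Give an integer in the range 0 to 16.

5^128 · 5^8 · 5^4 · 5^2 · 5^1 ≡ 1 · 16 · 13 · 8 · 5 = 8320.
8320 mod 17 = 7, so 5^143 ≡ 7 (mod 17).

7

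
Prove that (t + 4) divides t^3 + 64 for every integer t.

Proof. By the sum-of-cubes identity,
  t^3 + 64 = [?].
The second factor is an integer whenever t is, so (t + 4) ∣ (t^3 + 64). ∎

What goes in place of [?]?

Polynomial division of t^3 + 64 by t + 4 leaves remainder 0 and quotient t^2 - 4t + 16.
Hence t^3 + 64 = (t + 4)(t^2 - 4t + 16).

(t + 4)(t^2 - 4t + 16)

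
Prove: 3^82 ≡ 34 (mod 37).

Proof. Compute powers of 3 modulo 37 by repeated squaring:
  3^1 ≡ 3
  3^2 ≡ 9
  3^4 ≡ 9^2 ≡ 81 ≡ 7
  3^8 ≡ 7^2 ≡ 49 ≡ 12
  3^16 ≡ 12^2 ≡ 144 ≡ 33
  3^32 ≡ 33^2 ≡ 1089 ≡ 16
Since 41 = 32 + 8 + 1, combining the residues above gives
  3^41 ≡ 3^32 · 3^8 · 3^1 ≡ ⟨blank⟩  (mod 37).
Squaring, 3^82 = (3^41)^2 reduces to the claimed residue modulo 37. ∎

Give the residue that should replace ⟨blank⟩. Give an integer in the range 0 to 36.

21

Multiply the listed residues: 16 · 12 · 3 = 192 → 576.
Reducing modulo 37: 576 = 15·37 + 21, so 3^41 ≡ 21.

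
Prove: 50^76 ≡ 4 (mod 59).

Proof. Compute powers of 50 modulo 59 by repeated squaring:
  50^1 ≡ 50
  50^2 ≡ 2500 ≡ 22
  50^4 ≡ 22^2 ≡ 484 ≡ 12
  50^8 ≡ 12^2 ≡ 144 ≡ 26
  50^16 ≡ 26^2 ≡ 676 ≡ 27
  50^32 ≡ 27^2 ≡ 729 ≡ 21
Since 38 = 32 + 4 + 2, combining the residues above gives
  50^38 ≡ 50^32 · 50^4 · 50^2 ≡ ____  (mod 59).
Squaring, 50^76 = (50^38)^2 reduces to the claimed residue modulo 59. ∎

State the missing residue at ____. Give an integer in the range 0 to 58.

50^32 · 50^4 · 50^2 ≡ 21 · 12 · 22 = 5544.
5544 mod 59 = 57, so 50^38 ≡ 57 (mod 59).

57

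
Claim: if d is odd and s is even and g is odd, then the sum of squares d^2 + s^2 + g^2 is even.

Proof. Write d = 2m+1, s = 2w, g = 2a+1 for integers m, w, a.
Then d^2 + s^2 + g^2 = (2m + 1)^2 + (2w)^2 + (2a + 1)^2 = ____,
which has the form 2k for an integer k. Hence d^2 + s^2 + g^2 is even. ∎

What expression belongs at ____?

2(2a^2 + 2a + 2m^2 + 2m + 2w^2 + 1)

(2m + 1)^2 + (2w)^2 + (2a + 1)^2 = 4a^2 + 4a + 4m^2 + 4m + 4w^2 + 2
= 2(2a^2 + 2a + 2m^2 + 2m + 2w^2 + 1).
Since 2a^2 + 2a + 2m^2 + 2m + 2w^2 + 1 is an integer, the sum of squares is of the form 2k for an integer k.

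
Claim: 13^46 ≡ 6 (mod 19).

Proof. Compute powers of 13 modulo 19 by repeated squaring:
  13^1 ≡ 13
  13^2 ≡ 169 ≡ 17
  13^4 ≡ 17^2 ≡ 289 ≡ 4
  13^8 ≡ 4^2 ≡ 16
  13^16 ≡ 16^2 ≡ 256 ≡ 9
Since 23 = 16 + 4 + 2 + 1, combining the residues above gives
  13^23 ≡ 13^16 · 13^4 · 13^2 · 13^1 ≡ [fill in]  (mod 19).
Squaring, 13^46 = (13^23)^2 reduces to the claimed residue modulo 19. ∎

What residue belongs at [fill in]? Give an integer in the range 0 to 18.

13^16 · 13^4 · 13^2 · 13^1 ≡ 9 · 4 · 17 · 13 = 7956.
7956 mod 19 = 14, so 13^23 ≡ 14 (mod 19).

14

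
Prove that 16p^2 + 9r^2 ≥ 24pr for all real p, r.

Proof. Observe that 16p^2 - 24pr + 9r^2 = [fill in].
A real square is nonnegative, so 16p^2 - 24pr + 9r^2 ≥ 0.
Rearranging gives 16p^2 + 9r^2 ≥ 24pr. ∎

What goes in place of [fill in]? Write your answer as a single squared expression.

(4p - 3r)^2

The leading and trailing coefficients are 4^2 and 3^2, and 24 = 2·4·3, so the trinomial is (4p - 3r)^2.
Hence 16p^2 - 24pr + 9r^2 ≥ 0.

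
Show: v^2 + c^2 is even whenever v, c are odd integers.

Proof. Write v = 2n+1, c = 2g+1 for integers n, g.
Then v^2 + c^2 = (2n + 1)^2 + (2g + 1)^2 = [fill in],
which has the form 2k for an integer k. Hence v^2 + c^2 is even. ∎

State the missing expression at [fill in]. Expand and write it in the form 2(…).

Expanding: (2n + 1)^2 + (2g + 1)^2 = 4g^2 + 4g + 4n^2 + 4n + 2.
Every term is even; pulling out the factor of 2 gives 2(2g^2 + 2g + 2n^2 + 2n + 1).

2(2g^2 + 2g + 2n^2 + 2n + 1)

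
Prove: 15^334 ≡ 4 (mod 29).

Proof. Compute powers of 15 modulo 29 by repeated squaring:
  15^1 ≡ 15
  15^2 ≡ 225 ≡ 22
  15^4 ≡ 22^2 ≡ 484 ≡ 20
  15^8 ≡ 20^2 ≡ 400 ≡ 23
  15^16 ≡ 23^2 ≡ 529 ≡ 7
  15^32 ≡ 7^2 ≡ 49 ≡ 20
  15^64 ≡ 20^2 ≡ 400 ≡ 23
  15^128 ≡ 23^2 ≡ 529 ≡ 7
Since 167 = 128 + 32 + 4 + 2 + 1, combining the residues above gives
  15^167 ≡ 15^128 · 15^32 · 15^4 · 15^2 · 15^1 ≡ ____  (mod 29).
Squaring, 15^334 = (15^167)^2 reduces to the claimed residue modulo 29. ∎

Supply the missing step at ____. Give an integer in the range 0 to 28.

2

15^128 · 15^32 · 15^4 · 15^2 · 15^1 ≡ 7 · 20 · 20 · 22 · 15 = 924000.
924000 mod 29 = 2, so 15^167 ≡ 2 (mod 29).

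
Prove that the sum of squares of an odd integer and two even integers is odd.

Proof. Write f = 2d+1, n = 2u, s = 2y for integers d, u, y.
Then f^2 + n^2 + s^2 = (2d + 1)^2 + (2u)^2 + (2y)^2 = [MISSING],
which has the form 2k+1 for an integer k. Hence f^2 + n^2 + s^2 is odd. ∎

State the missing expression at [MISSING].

2(2d^2 + 2d + 2u^2 + 2y^2) + 1

(2d + 1)^2 + (2u)^2 + (2y)^2 = 4d^2 + 4d + 4u^2 + 4y^2 + 1
= 2(2d^2 + 2d + 2u^2 + 2y^2) + 1.
Since 2d^2 + 2d + 2u^2 + 2y^2 is an integer, the sum of squares is of the form 2k+1 for an integer k.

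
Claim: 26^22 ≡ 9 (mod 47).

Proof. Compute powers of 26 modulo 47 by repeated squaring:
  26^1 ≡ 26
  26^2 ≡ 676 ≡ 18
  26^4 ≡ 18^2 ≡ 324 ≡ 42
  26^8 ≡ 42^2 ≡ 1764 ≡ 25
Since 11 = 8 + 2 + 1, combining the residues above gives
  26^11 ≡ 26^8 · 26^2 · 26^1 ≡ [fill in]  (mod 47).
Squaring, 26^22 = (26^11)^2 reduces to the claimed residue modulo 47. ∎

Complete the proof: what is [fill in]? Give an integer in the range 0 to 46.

44

26^8 · 26^2 · 26^1 ≡ 25 · 18 · 26 = 11700.
11700 mod 47 = 44, so 26^11 ≡ 44 (mod 47).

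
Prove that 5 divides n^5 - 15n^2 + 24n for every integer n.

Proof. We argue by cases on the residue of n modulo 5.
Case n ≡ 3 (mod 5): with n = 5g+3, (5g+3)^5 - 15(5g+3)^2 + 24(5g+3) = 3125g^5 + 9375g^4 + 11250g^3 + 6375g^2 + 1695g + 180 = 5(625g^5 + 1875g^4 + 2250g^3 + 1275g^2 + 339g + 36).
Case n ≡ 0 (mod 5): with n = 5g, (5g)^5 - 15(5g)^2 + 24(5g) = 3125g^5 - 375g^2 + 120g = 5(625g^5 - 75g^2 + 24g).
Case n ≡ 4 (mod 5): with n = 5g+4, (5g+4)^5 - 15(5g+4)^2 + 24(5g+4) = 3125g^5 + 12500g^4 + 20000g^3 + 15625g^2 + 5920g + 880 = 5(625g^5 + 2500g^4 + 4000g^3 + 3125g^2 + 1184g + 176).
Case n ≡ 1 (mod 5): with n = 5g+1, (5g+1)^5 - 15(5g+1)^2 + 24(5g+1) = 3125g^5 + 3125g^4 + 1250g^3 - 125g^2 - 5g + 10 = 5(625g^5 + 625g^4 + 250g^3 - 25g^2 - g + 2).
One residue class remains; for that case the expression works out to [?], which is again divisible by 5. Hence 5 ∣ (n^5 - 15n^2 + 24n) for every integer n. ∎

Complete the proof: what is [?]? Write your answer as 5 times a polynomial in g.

5(625g^5 + 1250g^4 + 1000g^3 + 325g^2 + 44g + 4)

The residues treated are {3, 0, 4, 1}, so the missing case is n ≡ 2 (mod 5); write n = 5g+2.
Then (5g+2)^5 - 15(5g+2)^2 + 24(5g+2) = 3125g^5 + 6250g^4 + 5000g^3 + 1625g^2 + 220g + 20 = 5(625g^5 + 1250g^4 + 1000g^3 + 325g^2 + 44g + 4).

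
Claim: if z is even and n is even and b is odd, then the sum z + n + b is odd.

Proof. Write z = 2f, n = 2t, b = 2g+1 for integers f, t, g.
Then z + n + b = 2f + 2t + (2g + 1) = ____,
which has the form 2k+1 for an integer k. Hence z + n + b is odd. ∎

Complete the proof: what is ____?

2(f + g + t) + 1

Expanding: 2f + 2t + (2g + 1) = 2f + 2g + 2t + 1.
Every term except the constant is even, so this is 2(f + g + t) + 1,
and f + g + t ∈ ℤ gives the required form.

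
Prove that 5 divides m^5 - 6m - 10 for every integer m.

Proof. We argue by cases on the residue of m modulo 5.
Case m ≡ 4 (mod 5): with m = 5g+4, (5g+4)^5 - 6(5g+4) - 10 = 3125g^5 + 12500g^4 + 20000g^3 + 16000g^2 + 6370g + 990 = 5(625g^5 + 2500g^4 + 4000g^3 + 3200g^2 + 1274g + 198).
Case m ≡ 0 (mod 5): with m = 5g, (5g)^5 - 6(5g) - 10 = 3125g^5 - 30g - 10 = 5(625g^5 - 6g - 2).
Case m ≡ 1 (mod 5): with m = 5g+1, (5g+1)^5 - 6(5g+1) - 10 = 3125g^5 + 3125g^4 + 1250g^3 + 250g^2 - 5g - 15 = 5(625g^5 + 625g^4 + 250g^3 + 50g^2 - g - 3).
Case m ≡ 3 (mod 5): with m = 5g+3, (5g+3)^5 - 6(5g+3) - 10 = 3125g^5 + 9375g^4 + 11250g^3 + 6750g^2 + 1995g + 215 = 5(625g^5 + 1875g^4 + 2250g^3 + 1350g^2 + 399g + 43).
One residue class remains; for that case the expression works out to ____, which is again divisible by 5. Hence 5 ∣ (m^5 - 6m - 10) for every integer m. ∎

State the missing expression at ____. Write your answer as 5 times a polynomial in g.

The residues treated are {4, 0, 1, 3}, so the missing case is m ≡ 2 (mod 5); write m = 5g+2.
Then (5g+2)^5 - 6(5g+2) - 10 = 3125g^5 + 6250g^4 + 5000g^3 + 2000g^2 + 370g + 10 = 5(625g^5 + 1250g^4 + 1000g^3 + 400g^2 + 74g + 2).

5(625g^5 + 1250g^4 + 1000g^3 + 400g^2 + 74g + 2)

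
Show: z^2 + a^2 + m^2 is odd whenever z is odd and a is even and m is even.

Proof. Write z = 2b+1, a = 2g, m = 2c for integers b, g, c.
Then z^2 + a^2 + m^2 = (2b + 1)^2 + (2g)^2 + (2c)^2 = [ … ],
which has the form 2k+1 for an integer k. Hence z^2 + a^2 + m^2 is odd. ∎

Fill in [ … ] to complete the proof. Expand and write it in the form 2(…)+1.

Expanding: (2b + 1)^2 + (2g)^2 + (2c)^2 = 4b^2 + 4b + 4c^2 + 4g^2 + 1.
Every term except the constant is even, so this is 2(2b^2 + 2b + 2c^2 + 2g^2) + 1,
and 2b^2 + 2b + 2c^2 + 2g^2 ∈ ℤ gives the required form.

2(2b^2 + 2b + 2c^2 + 2g^2) + 1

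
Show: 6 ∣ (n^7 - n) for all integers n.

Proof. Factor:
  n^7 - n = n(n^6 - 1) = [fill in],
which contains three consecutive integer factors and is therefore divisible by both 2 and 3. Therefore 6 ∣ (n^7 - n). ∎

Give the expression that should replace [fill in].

(n - 1)n(n + 1)(n^4 + n^2 + 1)

n^6 - 1 = (n^2 - 1)(n^4 + n^2 + 1), and n^2 - 1 = (n-1)(n+1).
So n(n^6 - 1) = (n - 1)n(n + 1)(n^4 + n^2 + 1).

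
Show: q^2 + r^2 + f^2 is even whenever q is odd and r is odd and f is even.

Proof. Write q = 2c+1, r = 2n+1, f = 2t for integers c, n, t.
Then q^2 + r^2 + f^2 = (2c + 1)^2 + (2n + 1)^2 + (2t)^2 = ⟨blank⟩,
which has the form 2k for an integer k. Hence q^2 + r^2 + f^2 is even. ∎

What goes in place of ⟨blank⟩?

2(2c^2 + 2c + 2n^2 + 2n + 2t^2 + 1)

Expanding: (2c + 1)^2 + (2n + 1)^2 + (2t)^2 = 4c^2 + 4c + 4n^2 + 4n + 4t^2 + 2.
Every term is even; pulling out the factor of 2 gives 2(2c^2 + 2c + 2n^2 + 2n + 2t^2 + 1).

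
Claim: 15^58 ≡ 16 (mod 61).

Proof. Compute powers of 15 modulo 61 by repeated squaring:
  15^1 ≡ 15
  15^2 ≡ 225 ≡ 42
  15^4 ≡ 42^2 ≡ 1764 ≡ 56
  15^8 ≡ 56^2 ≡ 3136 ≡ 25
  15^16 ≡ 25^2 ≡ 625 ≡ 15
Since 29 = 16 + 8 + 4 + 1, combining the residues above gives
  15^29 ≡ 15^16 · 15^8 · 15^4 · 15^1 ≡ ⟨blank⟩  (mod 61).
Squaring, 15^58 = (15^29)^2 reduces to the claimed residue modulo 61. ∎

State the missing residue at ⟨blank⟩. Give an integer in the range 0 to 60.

15^16 · 15^8 · 15^4 · 15^1 ≡ 15 · 25 · 56 · 15 = 315000.
315000 mod 61 = 57, so 15^29 ≡ 57 (mod 61).

57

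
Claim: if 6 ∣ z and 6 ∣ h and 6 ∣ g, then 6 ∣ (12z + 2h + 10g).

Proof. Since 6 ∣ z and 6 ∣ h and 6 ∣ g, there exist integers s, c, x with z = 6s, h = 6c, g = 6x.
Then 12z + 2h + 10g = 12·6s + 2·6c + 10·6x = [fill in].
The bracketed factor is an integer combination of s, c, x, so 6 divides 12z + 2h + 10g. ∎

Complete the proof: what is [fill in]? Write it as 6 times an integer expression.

6(2c + 12s + 10x)

Each term has a factor of 6: 12·6s + 2·6c + 10·6x = 6·(2c + 12s + 10x).
Since 2c + 12s + 10x is an integer, 6 ∣ (12z + 2h + 10g).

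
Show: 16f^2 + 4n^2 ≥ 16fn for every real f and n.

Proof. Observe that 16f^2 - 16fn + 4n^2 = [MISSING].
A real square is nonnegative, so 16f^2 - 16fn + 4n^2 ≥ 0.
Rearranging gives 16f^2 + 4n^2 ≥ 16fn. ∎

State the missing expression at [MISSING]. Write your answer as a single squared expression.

(4f - 2n)^2

16f^2 - 16fn + 4n^2 is a perfect-square trinomial: the outer terms are (4f)^2 and (2n)^2, and the cross term is -2·4f·2n.
So 16f^2 - 16fn + 4n^2 = (4f - 2n)^2 ≥ 0.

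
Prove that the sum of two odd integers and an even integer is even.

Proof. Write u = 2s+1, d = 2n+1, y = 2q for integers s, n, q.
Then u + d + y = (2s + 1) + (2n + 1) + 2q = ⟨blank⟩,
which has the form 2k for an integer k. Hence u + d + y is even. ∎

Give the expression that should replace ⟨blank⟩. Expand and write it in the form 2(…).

(2s + 1) + (2n + 1) + 2q = 2n + 2q + 2s + 2
= 2(n + q + s + 1).
Since n + q + s + 1 is an integer, the sum is of the form 2k for an integer k.

2(n + q + s + 1)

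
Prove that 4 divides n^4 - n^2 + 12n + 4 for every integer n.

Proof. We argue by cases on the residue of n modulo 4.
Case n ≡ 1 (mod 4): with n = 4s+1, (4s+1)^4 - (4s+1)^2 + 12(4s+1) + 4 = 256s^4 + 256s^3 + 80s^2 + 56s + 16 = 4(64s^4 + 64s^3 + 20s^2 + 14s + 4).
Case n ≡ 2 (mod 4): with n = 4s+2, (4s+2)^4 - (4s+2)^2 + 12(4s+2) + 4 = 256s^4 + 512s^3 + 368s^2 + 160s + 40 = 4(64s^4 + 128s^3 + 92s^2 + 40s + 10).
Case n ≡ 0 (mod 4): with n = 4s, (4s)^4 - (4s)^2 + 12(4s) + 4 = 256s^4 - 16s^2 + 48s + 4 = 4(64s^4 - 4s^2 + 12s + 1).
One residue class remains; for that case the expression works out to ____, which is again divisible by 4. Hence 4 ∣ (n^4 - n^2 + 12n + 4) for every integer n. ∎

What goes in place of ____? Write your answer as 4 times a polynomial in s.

4(64s^4 + 192s^3 + 212s^2 + 114s + 28)

Only n ≡ 3 (mod 4) is unaccounted for. Put n = 4s+3:
(4s+3)^4 - (4s+3)^2 + 12(4s+3) + 4 expands to 256s^4 + 768s^3 + 848s^2 + 456s + 112,
and factoring out 4 leaves 4(64s^4 + 192s^3 + 212s^2 + 114s + 28).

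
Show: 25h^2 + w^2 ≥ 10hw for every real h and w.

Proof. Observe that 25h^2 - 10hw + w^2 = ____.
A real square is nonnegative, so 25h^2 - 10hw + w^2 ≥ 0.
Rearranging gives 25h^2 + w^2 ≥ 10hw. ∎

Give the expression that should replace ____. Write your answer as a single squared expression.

The leading and trailing coefficients are 5^2 and 1^2, and 10 = 2·5·1, so the trinomial is (5h - w)^2.
Hence 25h^2 - 10hw + w^2 ≥ 0.

(5h - w)^2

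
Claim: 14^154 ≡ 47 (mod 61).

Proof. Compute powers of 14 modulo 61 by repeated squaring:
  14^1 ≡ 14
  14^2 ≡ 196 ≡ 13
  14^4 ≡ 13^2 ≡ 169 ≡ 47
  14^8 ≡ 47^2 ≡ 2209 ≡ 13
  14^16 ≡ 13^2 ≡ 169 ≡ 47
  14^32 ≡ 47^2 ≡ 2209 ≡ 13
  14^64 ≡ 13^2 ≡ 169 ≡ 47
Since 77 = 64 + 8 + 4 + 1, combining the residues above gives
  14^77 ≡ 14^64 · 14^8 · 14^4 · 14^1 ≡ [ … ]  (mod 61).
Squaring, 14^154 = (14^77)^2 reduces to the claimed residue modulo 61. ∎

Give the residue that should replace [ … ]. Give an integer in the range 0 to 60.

48

Multiply the listed residues: 47 · 13 · 47 · 14 = 611 → 28717 → 402038.
Reducing modulo 61: 402038 = 6590·61 + 48, so 14^77 ≡ 48.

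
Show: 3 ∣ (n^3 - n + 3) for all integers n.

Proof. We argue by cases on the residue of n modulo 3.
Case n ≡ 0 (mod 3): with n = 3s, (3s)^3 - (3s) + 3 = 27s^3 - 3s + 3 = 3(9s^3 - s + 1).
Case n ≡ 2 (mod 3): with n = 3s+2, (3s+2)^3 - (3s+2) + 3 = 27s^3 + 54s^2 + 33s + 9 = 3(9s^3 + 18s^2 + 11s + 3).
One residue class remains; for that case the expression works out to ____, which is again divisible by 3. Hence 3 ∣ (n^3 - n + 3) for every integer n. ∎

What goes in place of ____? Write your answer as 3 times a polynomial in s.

3(9s^3 + 9s^2 + 2s + 1)

The residues treated are {0, 2}, so the missing case is n ≡ 1 (mod 3); write n = 3s+1.
Then (3s+1)^3 - (3s+1) + 3 = 27s^3 + 27s^2 + 6s + 3 = 3(9s^3 + 9s^2 + 2s + 1).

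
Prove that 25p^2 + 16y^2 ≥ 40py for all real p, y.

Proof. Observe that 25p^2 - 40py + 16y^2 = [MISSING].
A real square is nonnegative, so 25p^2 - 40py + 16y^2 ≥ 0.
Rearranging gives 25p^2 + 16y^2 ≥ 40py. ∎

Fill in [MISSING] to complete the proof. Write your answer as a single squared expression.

(5p - 4y)^2

25p^2 - 40py + 16y^2 is a perfect-square trinomial: the outer terms are (5p)^2 and (4y)^2, and the cross term is -2·5p·4y.
So 25p^2 - 40py + 16y^2 = (5p - 4y)^2 ≥ 0.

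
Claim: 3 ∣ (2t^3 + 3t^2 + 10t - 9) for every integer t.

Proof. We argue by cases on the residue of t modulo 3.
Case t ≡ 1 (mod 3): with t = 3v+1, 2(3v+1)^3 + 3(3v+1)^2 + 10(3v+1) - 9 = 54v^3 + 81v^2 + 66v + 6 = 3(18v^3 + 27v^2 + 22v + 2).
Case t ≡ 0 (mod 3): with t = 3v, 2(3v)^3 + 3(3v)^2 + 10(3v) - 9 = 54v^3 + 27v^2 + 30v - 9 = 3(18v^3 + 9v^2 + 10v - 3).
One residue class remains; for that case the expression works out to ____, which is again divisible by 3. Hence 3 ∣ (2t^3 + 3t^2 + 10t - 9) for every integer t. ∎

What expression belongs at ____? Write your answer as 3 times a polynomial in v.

3(18v^3 + 45v^2 + 46v + 13)

Only t ≡ 2 (mod 3) is unaccounted for. Put t = 3v+2:
2(3v+2)^3 + 3(3v+2)^2 + 10(3v+2) - 9 expands to 54v^3 + 135v^2 + 138v + 39,
and factoring out 3 leaves 3(18v^3 + 45v^2 + 46v + 13).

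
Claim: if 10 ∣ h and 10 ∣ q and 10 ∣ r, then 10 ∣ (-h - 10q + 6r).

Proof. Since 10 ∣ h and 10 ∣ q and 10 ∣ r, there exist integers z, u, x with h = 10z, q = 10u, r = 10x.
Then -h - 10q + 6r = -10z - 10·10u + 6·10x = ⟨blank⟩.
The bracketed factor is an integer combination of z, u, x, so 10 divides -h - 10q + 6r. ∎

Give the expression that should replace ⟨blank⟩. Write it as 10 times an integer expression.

10(-10u + 6x - z)

Pull the common 10 out of every term: -10z - 10·10u + 6·10x = 10(-10u + 6x - z).
-10u + 6x - z is an integer, which exhibits the divisibility.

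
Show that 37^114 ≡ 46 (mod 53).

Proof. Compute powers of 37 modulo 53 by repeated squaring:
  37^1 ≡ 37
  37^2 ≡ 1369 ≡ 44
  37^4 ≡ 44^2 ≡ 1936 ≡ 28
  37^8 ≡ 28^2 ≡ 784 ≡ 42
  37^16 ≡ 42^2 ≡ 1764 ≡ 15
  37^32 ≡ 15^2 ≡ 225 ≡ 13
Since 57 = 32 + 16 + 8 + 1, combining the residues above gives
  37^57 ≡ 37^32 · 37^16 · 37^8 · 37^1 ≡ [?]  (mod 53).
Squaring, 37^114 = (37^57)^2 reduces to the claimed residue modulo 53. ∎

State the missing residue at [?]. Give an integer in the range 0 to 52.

29

Multiply the listed residues: 13 · 15 · 42 · 37 = 195 → 8190 → 303030.
Reducing modulo 53: 303030 = 5717·53 + 29, so 37^57 ≡ 29.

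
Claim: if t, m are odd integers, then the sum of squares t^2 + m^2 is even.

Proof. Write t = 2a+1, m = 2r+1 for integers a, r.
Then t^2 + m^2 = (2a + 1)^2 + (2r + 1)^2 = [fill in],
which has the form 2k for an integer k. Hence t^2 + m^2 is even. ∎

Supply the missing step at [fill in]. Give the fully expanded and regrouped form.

2(2a^2 + 2a + 2r^2 + 2r + 1)

Expanding: (2a + 1)^2 + (2r + 1)^2 = 4a^2 + 4a + 4r^2 + 4r + 2.
Every term is even; pulling out the factor of 2 gives 2(2a^2 + 2a + 2r^2 + 2r + 1).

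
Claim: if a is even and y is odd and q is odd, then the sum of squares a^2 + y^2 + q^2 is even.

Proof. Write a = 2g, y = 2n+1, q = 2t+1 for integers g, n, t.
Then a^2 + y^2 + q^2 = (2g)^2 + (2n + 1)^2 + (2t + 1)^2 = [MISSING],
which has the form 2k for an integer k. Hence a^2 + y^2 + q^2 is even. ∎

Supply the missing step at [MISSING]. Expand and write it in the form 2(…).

Expanding: (2g)^2 + (2n + 1)^2 + (2t + 1)^2 = 4g^2 + 4n^2 + 4n + 4t^2 + 4t + 2.
Every term is even; pulling out the factor of 2 gives 2(2g^2 + 2n^2 + 2n + 2t^2 + 2t + 1).

2(2g^2 + 2n^2 + 2n + 2t^2 + 2t + 1)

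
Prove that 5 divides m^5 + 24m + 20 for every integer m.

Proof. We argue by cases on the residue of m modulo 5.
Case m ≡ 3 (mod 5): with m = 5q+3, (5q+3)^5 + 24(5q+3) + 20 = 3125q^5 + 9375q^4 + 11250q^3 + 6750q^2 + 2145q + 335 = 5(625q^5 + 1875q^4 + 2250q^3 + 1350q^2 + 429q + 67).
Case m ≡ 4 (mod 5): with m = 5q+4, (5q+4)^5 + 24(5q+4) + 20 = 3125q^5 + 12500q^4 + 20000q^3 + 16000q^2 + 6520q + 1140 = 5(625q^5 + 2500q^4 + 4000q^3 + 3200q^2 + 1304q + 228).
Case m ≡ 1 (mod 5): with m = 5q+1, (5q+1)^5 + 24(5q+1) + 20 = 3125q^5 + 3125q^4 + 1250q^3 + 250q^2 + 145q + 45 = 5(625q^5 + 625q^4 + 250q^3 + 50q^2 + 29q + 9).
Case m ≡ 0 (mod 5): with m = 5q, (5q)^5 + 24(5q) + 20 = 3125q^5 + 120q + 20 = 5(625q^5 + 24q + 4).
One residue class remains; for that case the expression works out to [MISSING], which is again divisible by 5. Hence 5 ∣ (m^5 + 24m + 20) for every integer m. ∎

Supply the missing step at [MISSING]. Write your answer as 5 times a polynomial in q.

5(625q^5 + 1250q^4 + 1000q^3 + 400q^2 + 104q + 20)

The residues treated are {3, 4, 1, 0}, so the missing case is m ≡ 2 (mod 5); write m = 5q+2.
Then (5q+2)^5 + 24(5q+2) + 20 = 3125q^5 + 6250q^4 + 5000q^3 + 2000q^2 + 520q + 100 = 5(625q^5 + 1250q^4 + 1000q^3 + 400q^2 + 104q + 20).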